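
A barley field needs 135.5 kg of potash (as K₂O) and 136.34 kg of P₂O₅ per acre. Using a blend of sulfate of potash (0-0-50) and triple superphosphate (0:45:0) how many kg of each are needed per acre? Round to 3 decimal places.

With a, b = kg per acre of sulfate of potash and triple superphosphate:
K₂O: 0.5·a + 0·b = 135.5
P₂O₅: 0·a + 0.45·b = 136.34
Solving simultaneously: a = 271, b = 302.9778.

271.000 kg sulfate of potash, 302.978 kg triple superphosphate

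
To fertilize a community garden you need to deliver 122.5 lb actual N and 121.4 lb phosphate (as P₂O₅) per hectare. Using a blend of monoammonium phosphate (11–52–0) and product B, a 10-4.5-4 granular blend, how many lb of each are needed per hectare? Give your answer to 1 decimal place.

With a, b = lb per hectare of monoammonium phosphate and product B:
N: 0.11·a + 0.1·b = 122.5
P₂O₅: 0.52·a + 0.045·b = 121.4
Eliminate a: (row1) − 0.11/0.52·(row2) → 0.0904808·b = 96.8192, so b = 1070.05.
Back-substitute: a = (122.5 − 0.1·1070.05) / 0.11 = 140.861.

140.9 lb monoammonium phosphate, 1070.1 lb product B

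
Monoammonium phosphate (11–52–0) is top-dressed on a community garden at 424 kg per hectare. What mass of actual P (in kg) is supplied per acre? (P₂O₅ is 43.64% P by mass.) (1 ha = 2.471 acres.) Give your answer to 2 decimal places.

38.94 kg P per acre

P₂O₅ per hectare = 424 × 52% = 220.48 kg.
Elemental P = 220.48 × 0.4364 = 96.2175 kg per hectare.
Convert to per acre: 96.2175 × 0.404694 = 38.9387 kg.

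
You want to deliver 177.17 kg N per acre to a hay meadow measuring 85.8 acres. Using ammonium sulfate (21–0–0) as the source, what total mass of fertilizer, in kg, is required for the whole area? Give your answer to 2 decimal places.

72386.60 kg

Product per acre = 177.17 / 21% = 843.667 kg.
Total product = 843.667 × 85.8 = 72386.6 kg.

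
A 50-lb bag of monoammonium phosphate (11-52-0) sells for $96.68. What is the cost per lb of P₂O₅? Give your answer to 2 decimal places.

$3.72 per lb P₂O₅

P₂O₅ in bag = 50 × 52% = 26 lb.
Cost per lb P₂O₅ = $96.68 / 26 = $3.7185.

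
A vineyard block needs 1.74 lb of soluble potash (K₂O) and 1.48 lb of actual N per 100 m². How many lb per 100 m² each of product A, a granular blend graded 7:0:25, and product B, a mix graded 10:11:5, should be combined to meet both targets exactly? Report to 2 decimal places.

With a, b = lb per 100 m² of product A and product B:
K₂O: 0.25·a + 0.05·b = 1.74
N: 0.07·a + 0.1·b = 1.48
From row1: a = (1.74 − 0.05·b) / 0.25.
Into row2: 0.07·(1.74 − 0.05·b)/0.25 + 0.1·b = 1.48 → b = 11.5442, a = 4.65116.

4.65 lb product A, 11.54 lb product B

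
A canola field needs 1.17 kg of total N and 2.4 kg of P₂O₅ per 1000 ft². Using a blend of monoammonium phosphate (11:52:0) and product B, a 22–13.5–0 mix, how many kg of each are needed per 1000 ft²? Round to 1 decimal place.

Per-1000 ft² balance (a = monoammonium phosphate, b = product B):
N: 0.11·a + 0.22·b = 1.17
P₂O₅: 0.52·a + 0.135·b = 2.4
From row1: a = (1.17 − 0.22·b) / 0.11.
Into row2: 0.52·(1.17 − 0.22·b)/0.11 + 0.135·b = 2.4 → b = 3.45957, a = 3.71723.

3.7 kg monoammonium phosphate, 3.5 kg product B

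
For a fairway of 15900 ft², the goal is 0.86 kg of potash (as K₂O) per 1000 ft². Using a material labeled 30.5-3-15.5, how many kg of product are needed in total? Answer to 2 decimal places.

88.22 kg

Product per 1000 ft² = 0.86 / 15.5% = 5.54839 kg.
Total product = 5.54839 × 15900 / 1000 = 88.2194 kg.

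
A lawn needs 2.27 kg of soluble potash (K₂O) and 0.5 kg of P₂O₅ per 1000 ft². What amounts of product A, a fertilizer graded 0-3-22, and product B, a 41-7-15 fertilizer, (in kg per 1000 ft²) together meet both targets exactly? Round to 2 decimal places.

Let a = kg of product A, b = kg of product B (per 1000 ft²).
K₂O: 0.22·a + 0.15·b = 2.27
P₂O₅: 0.03·a + 0.07·b = 0.5
Eliminate b: (row1) − 0.15/0.07·(row2) → 0.155714·a = 1.19857, so a = 7.69725.
Then b = (0.5 − 0.03·7.69725) / 0.07 = 3.84404.

7.70 kg product A, 3.84 kg product B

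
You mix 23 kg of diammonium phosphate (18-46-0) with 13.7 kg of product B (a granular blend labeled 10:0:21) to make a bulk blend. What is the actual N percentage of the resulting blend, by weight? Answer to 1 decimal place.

15.0% N

Total mass = 23 + 13.7 = 36.7 kg.
N mass = 18%×23 + 10%×13.7 = 5.51 kg.
% N = 5.51 / 36.7 = 15.0136%.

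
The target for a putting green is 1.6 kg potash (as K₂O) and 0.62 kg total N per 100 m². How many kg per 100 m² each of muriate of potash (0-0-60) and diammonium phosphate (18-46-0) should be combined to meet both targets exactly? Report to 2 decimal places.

2.67 kg muriate of potash, 3.44 kg diammonium phosphate

Per-100 m² balance (a = muriate of potash, b = diammonium phosphate):
K₂O: 0.6·a + 0·b = 1.6
N: 0·a + 0.18·b = 0.62
Solving simultaneously: a = 2.66667, b = 3.44444.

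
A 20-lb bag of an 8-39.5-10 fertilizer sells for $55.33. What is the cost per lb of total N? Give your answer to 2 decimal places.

N in bag = 20 × 8% = 1.6 lb.
Cost per lb N = $55.33 / 1.6 = $34.5812.

$34.58 per lb N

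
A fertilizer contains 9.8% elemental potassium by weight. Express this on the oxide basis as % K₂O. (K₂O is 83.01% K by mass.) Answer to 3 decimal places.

11.806% K₂O

%K₂O = 9.8 / 0.8301 = 11.8058%.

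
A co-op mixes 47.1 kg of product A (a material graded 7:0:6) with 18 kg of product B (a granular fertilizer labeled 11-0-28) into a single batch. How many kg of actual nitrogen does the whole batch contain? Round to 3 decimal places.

5.277 kg N

N mass = 7%×47.1 + 11%×18 = 5.277 kg.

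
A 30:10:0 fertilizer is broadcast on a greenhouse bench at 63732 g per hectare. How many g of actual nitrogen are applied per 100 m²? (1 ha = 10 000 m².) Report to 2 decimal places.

nitrogen per hectare = 63732 × 30% = 19119.6 g.
Convert to per 100 m²: 19119.6 × 0.01 = 191.196 g.

191.20 g N per hundred sq m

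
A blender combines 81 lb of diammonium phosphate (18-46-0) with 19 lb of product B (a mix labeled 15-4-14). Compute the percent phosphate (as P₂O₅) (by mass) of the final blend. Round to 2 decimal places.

Total mass = 81 + 19 = 100 lb.
P₂O₅ mass = 46%×81 + 4%×19 = 38.02 lb.
% P₂O₅ = 38.02 / 100 = 38.02%.

38.02% P₂O₅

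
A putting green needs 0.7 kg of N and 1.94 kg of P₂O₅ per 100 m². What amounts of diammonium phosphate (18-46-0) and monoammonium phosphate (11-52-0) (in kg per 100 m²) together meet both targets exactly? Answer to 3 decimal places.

3.502 kg diammonium phosphate, 0.633 kg monoammonium phosphate

Per-100 m² balance (a = diammonium phosphate, b = monoammonium phosphate):
N: 0.18·a + 0.11·b = 0.7
P₂O₅: 0.46·a + 0.52·b = 1.94
From row1: a = (0.7 − 0.11·b) / 0.18.
Into row2: 0.46·(0.7 − 0.11·b)/0.18 + 0.52·b = 1.94 → b = 0.632558, a = 3.50233.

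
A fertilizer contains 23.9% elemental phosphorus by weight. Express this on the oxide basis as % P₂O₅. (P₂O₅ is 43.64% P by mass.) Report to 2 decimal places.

%P₂O₅ = 23.9 / 0.4364 = 54.7663%.

54.77% P₂O₅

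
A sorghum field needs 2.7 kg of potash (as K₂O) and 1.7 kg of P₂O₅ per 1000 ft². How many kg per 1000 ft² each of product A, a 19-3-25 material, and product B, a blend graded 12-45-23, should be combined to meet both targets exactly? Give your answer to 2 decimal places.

7.80 kg product A, 3.26 kg product B

Let a = kg of product A, b = kg of product B (per 1000 ft²).
K₂O: 0.25·a + 0.23·b = 2.7
P₂O₅: 0.03·a + 0.45·b = 1.7
Eliminate a: (row1) − 0.25/0.03·(row2) → -3.52·b = -11.4667, so b = 3.25758.
Back-substitute: a = (2.7 − 0.23·3.25758) / 0.25 = 7.80303.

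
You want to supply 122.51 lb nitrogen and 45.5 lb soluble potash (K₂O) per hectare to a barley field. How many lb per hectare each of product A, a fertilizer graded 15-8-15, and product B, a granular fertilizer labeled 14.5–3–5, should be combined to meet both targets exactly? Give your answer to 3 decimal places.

Let a = lb of product A, b = lb of product B (per hectare).
N: 0.15·a + 0.145·b = 122.51
K₂O: 0.15·a + 0.05·b = 45.5
From row1: a = (122.51 − 0.145·b) / 0.15.
Into row2: 0.15·(122.51 − 0.145·b)/0.15 + 0.05·b = 45.5 → b = 810.6316, a = 33.1228.

33.123 lb product A, 810.632 lb product B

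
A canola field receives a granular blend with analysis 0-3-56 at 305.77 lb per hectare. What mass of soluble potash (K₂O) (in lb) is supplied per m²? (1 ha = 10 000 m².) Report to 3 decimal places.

0.017 lb K₂O per sq m

K₂O per hectare = 305.77 × 56% = 171.231 lb.
Convert to per m²: 171.231 × 0.0001 = 0.0171231 lb.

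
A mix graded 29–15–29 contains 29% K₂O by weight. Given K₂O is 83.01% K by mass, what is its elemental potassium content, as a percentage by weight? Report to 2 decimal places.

%K = 29 × 0.8301 = 24.0729%.

24.07% K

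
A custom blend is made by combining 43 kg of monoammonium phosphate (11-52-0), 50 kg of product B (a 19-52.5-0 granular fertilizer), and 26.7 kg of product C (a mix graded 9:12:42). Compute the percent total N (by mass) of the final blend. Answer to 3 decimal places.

Total mass = 43 + 50 + 26.7 = 119.7 kg.
N mass = 11%×43 + 19%×50 + 9%×26.7 = 16.633 kg.
% N = 16.633 / 119.7 = 13.8956%.

13.896% N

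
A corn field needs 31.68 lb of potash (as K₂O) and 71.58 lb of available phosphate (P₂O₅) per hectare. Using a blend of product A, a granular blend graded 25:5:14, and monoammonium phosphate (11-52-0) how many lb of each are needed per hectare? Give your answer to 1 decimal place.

With a, b = lb per hectare of product A and monoammonium phosphate:
K₂O: 0.14·a + 0·b = 31.68
P₂O₅: 0.05·a + 0.52·b = 71.58
From row1: a = (31.68 − 0·b) / 0.14.
Into row2: 0.05·(31.68 − 0·b)/0.14 + 0.52·b = 71.58 → b = 115.896, a = 226.286.

226.3 lb product A, 115.9 lb monoammonium phosphate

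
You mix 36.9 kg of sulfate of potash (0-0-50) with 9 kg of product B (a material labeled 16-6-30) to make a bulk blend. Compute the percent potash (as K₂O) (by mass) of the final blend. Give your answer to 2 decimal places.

46.08% K₂O

Total mass = 36.9 + 9 = 45.9 kg.
K₂O mass = 50%×36.9 + 30%×9 = 21.15 kg.
% K₂O = 21.15 / 45.9 = 46.0784%.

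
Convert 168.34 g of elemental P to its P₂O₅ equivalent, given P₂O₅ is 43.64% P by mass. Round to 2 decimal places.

385.75 g P₂O₅

P₂O₅ = 168.34 / 0.4364 = 385.747 g.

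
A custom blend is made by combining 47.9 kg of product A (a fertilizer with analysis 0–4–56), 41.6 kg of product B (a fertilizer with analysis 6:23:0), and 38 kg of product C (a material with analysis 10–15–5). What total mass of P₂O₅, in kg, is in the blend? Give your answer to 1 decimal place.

17.2 kg P₂O₅

P₂O₅ mass = 4%×47.9 + 23%×41.6 + 15%×38 = 17.184 kg.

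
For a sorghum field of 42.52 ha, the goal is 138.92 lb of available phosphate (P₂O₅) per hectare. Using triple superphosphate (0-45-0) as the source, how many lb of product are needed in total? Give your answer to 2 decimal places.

13126.40 lb

Product per hectare = 138.92 / 45% = 308.711 lb.
Total product = 308.711 × 42.52 = 13126.396 lb.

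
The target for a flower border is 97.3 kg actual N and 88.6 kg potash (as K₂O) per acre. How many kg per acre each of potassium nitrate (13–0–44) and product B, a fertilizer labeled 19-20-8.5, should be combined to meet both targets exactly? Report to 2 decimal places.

118.04 kg potassium nitrate, 431.34 kg product B

Let a = kg of potassium nitrate, b = kg of product B (per acre).
N: 0.13·a + 0.19·b = 97.3
K₂O: 0.44·a + 0.085·b = 88.6
From row1: a = (97.3 − 0.19·b) / 0.13.
Into row2: 0.44·(97.3 − 0.19·b)/0.13 + 0.085·b = 88.6 → b = 431.344, a = 118.036.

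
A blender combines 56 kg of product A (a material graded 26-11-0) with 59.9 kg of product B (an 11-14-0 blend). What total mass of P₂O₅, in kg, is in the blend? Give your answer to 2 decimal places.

P₂O₅ mass = 11%×56 + 14%×59.9 = 14.546 kg.

14.55 kg P₂O₅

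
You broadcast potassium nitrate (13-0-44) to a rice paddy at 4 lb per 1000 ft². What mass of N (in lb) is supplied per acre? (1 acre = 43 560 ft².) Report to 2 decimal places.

22.65 lb N per acre

nitrogen per 1000 ft² = 4 × 13% = 0.52 lb.
Convert to per acre: 0.52 × 43.56 = 22.6512 lb.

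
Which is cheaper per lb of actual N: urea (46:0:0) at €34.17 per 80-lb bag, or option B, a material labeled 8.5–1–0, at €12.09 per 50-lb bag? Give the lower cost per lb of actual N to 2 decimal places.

€0.93 per lb N (urea)

urea: N per bag = 80 × 46% = 36.8 lb; cost = 34.17 / 36.8 = €0.9285/lb N.
option B: N per bag = 50 × 8.5% = 4.25 lb; cost = 12.09 / 4.25 = €2.8447/lb N.
urea is cheaper.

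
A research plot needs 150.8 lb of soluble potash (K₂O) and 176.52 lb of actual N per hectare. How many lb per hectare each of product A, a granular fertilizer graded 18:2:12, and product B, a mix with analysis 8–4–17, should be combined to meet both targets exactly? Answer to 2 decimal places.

854.50 lb product A, 283.89 lb product B

Per-hectare balance (a = product A, b = product B):
K₂O: 0.12·a + 0.17·b = 150.8
N: 0.18·a + 0.08·b = 176.52
Eliminate a: (row1) − 0.12/0.18·(row2) → 0.116667·b = 33.12, so b = 283.886.
Back-substitute: a = (150.8 − 0.17·283.886) / 0.12 = 854.495.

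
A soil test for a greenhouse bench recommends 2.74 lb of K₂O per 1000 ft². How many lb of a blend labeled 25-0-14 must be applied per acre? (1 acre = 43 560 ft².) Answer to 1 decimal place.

Product per 1000 ft² = 2.74 / 14% = 19.5714 lb.
Convert to per acre: 19.5714 × 43.56 = 852.531 lb.

852.5 lb of product per acre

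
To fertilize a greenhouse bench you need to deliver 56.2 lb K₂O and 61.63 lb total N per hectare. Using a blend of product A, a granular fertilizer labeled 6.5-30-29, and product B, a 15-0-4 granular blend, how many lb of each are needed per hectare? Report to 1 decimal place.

145.8 lb product A, 347.7 lb product B

With a, b = lb per hectare of product A and product B:
K₂O: 0.29·a + 0.04·b = 56.2
N: 0.065·a + 0.15·b = 61.63
Solving simultaneously: a = 145.839, b = 347.67.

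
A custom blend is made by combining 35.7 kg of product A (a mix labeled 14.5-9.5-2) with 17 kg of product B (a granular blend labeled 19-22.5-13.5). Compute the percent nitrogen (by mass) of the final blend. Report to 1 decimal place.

16.0% N

Total mass = 35.7 + 17 = 52.7 kg.
N mass = 14.5%×35.7 + 19%×17 = 8.4065 kg.
% N = 8.4065 / 52.7 = 15.9516%.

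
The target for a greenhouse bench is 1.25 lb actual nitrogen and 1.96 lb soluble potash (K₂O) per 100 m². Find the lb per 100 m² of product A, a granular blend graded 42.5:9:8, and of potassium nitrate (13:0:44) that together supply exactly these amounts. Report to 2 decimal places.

1.67 lb product A, 4.15 lb potassium nitrate

With a, b = lb per 100 m² of product A and potassium nitrate:
N: 0.425·a + 0.13·b = 1.25
K₂O: 0.08·a + 0.44·b = 1.96
Solving simultaneously: a = 1.67157, b = 4.15062.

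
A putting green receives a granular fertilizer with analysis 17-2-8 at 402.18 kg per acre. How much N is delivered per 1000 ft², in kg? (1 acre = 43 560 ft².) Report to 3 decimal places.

1.570 kg N per thousand sq ft

nitrogen per acre = 402.18 × 17% = 68.3706 kg.
Convert to per 1000 ft²: 68.3706 × 0.0229568 = 1.56957 kg.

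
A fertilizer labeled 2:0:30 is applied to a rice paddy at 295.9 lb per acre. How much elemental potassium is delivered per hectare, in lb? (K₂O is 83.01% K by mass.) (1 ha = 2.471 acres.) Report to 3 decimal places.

K₂O per acre = 295.9 × 30% = 88.77 lb.
Elemental K = 88.77 × 0.8301 = 73.688 lb per acre.
Convert to per hectare: 73.688 × 2.471 = 182.08299 lb.

182.083 lb K per hectare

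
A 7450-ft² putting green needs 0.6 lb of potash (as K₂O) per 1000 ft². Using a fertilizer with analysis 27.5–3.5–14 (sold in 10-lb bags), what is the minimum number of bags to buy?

Product per 1000 ft² = 0.6 / 14% = 4.28571 lb.
Total product = 4.28571 × 7450 / 1000 = 31.9286 lb.
Bags = ⌈31.9286 / 10⌉ = 4.

4 bags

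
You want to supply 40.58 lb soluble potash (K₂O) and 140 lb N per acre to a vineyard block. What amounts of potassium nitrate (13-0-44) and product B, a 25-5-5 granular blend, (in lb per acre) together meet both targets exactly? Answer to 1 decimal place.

Per-acre balance (a = potassium nitrate, b = product B):
K₂O: 0.44·a + 0.05·b = 40.58
N: 0.13·a + 0.25·b = 140
From row1: a = (40.58 − 0.05·b) / 0.44.
Into row2: 0.13·(40.58 − 0.05·b)/0.44 + 0.25·b = 140 → b = 544.199, a = 30.3865.

30.4 lb potassium nitrate, 544.2 lb product B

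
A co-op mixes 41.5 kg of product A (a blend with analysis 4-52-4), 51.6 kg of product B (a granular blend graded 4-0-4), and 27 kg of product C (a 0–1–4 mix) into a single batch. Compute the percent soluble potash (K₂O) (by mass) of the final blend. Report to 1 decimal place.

Total mass = 41.5 + 51.6 + 27 = 120.1 kg.
K₂O mass = 4%×41.5 + 4%×51.6 + 4%×27 = 4.804 kg.
% K₂O = 4.804 / 120.1 = 4%.

4.0% K₂O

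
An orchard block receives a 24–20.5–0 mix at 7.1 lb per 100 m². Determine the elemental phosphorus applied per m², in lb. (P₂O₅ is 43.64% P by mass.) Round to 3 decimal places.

P₂O₅ per 100 m² = 7.1 × 20.5% = 1.4555 lb.
Elemental P = 1.4555 × 0.4364 = 0.63518 lb per 100 m².
Convert to per m²: 0.63518 × 0.01 = 0.0063518 lb.

0.006 lb P per sq m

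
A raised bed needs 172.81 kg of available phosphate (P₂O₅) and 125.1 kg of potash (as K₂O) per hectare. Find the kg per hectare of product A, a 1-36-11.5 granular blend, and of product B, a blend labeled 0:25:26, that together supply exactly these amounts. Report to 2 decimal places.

210.57 kg product A, 388.02 kg product B

With a, b = kg per hectare of product A and product B:
P₂O₅: 0.36·a + 0.25·b = 172.81
K₂O: 0.115·a + 0.26·b = 125.1
Eliminate a: (row1) − 0.36/0.115·(row2) → -0.563913·b = -218.807, so b = 388.016.
Back-substitute: a = (172.81 − 0.25·388.016) / 0.36 = 210.572.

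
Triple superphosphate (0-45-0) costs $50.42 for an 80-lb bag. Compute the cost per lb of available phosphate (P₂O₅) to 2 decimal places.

$1.40 per lb P₂O₅

P₂O₅ in bag = 80 × 45% = 36 lb.
Cost per lb P₂O₅ = $50.42 / 36 = $1.4006.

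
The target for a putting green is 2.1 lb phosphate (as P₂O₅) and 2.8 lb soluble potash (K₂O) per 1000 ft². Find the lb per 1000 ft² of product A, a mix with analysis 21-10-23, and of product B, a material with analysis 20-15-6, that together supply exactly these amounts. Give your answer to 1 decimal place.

10.3 lb product A, 7.1 lb product B

Per-1000 ft² balance (a = product A, b = product B):
P₂O₅: 0.1·a + 0.15·b = 2.1
K₂O: 0.23·a + 0.06·b = 2.8
Eliminate a: (row1) − 0.1/0.23·(row2) → 0.123913·b = 0.882609, so b = 7.12281.
Back-substitute: a = (2.1 − 0.15·7.12281) / 0.1 = 10.3158.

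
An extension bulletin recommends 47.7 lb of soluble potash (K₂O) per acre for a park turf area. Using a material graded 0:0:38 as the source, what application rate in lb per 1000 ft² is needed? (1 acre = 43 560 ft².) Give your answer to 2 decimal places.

2.88 lb of product per thousand sq ft

Product per acre = 47.7 / 38% = 125.526 lb.
Convert to per 1000 ft²: 125.526 × 0.0229568 = 2.88169 lb.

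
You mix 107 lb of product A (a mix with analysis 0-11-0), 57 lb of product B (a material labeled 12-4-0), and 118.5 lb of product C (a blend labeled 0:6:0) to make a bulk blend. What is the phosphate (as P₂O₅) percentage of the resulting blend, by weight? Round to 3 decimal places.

Total mass = 107 + 57 + 118.5 = 282.5 lb.
P₂O₅ mass = 11%×107 + 4%×57 + 6%×118.5 = 21.16 lb.
% P₂O₅ = 21.16 / 282.5 = 7.49027%.

7.490% P₂O₅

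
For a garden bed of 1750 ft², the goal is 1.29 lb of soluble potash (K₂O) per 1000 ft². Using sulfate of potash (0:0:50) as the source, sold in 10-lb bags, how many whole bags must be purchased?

Product per 1000 ft² = 1.29 / 50% = 2.58 lb.
Total product = 2.58 × 1750 / 1000 = 4.515 lb.
Bags = ⌈4.515 / 10⌉ = 1.

1 bags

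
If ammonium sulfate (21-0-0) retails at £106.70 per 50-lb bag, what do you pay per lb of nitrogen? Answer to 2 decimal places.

N in bag = 50 × 21% = 10.5 lb.
Cost per lb N = £106.70 / 10.5 = £10.1619.

£10.16 per lb N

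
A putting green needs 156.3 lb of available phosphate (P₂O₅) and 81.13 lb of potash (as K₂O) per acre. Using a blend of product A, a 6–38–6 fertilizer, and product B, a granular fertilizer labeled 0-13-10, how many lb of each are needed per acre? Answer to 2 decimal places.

168.31 lb product A, 710.31 lb product B

Let a = lb of product A, b = lb of product B (per acre).
P₂O₅: 0.38·a + 0.13·b = 156.3
K₂O: 0.06·a + 0.1·b = 81.13
From row1: a = (156.3 − 0.13·b) / 0.38.
Into row2: 0.06·(156.3 − 0.13·b)/0.38 + 0.1·b = 81.13 → b = 710.311, a = 168.3146.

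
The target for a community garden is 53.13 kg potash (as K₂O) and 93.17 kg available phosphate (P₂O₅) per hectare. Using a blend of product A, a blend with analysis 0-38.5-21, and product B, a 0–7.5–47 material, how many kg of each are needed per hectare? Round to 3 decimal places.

Let a = kg of product A, b = kg of product B (per hectare).
K₂O: 0.21·a + 0.47·b = 53.13
P₂O₅: 0.385·a + 0.075·b = 93.17
Solving simultaneously: a = 240.9513, b = 5.38347.

240.951 kg product A, 5.383 kg product B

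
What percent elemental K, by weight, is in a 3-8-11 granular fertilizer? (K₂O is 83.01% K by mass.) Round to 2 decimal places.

%K = 11 × 0.8301 = 9.1311%.

9.13% K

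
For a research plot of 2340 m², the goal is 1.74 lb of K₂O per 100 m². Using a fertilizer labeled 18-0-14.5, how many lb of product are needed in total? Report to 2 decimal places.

Product per 100 m² = 1.74 / 14.5% = 12 lb.
Total product = 12 × 2340 / 100 = 280.8 lb.

280.80 lb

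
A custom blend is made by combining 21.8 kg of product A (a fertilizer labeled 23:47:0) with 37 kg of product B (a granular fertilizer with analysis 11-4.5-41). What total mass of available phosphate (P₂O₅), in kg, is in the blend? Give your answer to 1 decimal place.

P₂O₅ mass = 47%×21.8 + 4.5%×37 = 11.911 kg.

11.9 kg P₂O₅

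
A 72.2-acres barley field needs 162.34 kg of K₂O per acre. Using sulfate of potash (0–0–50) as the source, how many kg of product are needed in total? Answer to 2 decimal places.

23441.90 kg

Product per acre = 162.34 / 50% = 324.68 kg.
Total product = 324.68 × 72.2 = 23441.896 kg.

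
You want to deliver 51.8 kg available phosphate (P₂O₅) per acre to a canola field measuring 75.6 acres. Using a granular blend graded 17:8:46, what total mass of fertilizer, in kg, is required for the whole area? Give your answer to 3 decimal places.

48951.000 kg

Product per acre = 51.8 / 8% = 647.5 kg.
Total product = 647.5 × 75.6 = 48951 kg.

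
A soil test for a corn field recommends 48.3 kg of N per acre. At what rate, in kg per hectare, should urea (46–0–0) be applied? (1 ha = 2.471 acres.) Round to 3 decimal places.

Product per acre = 48.3 / 46% = 105 kg.
Convert to per hectare: 105 × 2.471 = 259.455 kg.

259.455 kg of product per hectare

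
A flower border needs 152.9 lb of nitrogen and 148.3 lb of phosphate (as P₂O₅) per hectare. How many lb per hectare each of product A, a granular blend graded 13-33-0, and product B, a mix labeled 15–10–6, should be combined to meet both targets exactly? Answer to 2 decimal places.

190.55 lb product A, 854.19 lb product B

Per-hectare balance (a = product A, b = product B):
N: 0.13·a + 0.15·b = 152.9
P₂O₅: 0.33·a + 0.1·b = 148.3
Eliminate a: (row1) − 0.13/0.33·(row2) → 0.110606·b = 94.4788, so b = 854.192.
Back-substitute: a = (152.9 − 0.15·854.192) / 0.13 = 190.548.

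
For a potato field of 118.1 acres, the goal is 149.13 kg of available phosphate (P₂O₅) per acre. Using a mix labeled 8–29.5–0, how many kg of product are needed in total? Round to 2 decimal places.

Product per acre = 149.13 / 29.5% = 505.525 kg.
Total product = 505.525 × 118.1 = 59702.553 kg.

59702.55 kg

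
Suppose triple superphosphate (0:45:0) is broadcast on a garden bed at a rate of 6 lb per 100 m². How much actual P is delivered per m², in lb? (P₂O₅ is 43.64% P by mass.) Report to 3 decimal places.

P₂O₅ per 100 m² = 6 × 45% = 2.7 lb.
Elemental P = 2.7 × 0.4364 = 1.17828 lb per 100 m².
Convert to per m²: 1.17828 × 0.01 = 0.0117828 lb.

0.012 lb P per sq m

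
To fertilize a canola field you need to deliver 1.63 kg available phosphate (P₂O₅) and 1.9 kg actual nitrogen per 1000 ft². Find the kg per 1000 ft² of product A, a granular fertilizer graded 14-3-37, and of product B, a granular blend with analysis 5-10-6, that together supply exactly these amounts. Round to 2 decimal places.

Let a = kg of product A, b = kg of product B (per 1000 ft²).
P₂O₅: 0.03·a + 0.1·b = 1.63
N: 0.14·a + 0.05·b = 1.9
Solving simultaneously: a = 8.68, b = 13.696.

8.68 kg product A, 13.70 kg product B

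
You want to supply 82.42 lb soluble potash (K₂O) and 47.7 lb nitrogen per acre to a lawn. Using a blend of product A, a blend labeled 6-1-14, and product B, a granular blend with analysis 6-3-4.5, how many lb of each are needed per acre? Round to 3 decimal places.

Let a = lb of product A, b = lb of product B (per acre).
K₂O: 0.14·a + 0.045·b = 82.42
N: 0.06·a + 0.06·b = 47.7
From row1: a = (82.42 − 0.045·b) / 0.14.
Into row2: 0.06·(82.42 − 0.045·b)/0.14 + 0.06·b = 47.7 → b = 304, a = 491.

491.000 lb product A, 304.000 lb product B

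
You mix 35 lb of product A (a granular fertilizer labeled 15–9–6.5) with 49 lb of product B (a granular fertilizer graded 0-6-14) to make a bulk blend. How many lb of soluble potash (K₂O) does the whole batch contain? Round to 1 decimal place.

K₂O mass = 6.5%×35 + 14%×49 = 9.135 lb.

9.1 lb K₂O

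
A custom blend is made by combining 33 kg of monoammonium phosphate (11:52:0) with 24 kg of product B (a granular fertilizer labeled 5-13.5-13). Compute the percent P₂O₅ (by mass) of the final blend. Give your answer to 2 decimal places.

Total mass = 33 + 24 = 57 kg.
P₂O₅ mass = 52%×33 + 13.5%×24 = 20.4 kg.
% P₂O₅ = 20.4 / 57 = 35.7895%.

35.79% P₂O₅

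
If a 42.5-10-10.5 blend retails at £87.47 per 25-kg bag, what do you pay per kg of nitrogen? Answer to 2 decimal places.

£8.23 per kg N

N in bag = 25 × 42.5% = 10.625 kg.
Cost per kg N = £87.47 / 10.625 = £8.2325.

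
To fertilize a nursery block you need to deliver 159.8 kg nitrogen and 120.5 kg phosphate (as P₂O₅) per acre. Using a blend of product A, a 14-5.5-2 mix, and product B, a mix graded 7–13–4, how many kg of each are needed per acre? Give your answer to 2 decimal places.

859.86 kg product A, 563.14 kg product B

Per-acre balance (a = product A, b = product B):
N: 0.14·a + 0.07·b = 159.8
P₂O₅: 0.055·a + 0.13·b = 120.5
From row1: a = (159.8 − 0.07·b) / 0.14.
Into row2: 0.055·(159.8 − 0.07·b)/0.14 + 0.13·b = 120.5 → b = 563.136, a = 859.861.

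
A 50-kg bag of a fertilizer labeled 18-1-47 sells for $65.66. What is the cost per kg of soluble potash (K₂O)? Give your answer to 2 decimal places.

$2.79 per kg K₂O

K₂O in bag = 50 × 47% = 23.5 kg.
Cost per kg K₂O = $65.66 / 23.5 = $2.7940.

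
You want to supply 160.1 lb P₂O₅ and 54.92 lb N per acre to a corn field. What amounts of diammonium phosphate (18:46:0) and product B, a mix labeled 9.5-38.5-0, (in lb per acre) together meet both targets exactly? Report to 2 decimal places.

231.82 lb diammonium phosphate, 138.86 lb product B

Per-acre balance (a = diammonium phosphate, b = product B):
P₂O₅: 0.46·a + 0.385·b = 160.1
N: 0.18·a + 0.095·b = 54.92
Eliminate b: (row1) − 0.385/0.095·(row2) → -0.269474·a = -62.4705, so a = 231.824.
Then b = (54.92 − 0.18·231.824) / 0.095 = 138.859.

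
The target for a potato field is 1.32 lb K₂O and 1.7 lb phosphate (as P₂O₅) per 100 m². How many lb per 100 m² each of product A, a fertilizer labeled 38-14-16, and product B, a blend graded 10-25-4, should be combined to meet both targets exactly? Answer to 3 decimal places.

Let a = lb of product A, b = lb of product B (per 100 m²).
K₂O: 0.16·a + 0.04·b = 1.32
P₂O₅: 0.14·a + 0.25·b = 1.7
From row1: a = (1.32 − 0.04·b) / 0.16.
Into row2: 0.14·(1.32 − 0.04·b)/0.16 + 0.25·b = 1.7 → b = 2.53488, a = 7.61628.

7.616 lb product A, 2.535 lb product B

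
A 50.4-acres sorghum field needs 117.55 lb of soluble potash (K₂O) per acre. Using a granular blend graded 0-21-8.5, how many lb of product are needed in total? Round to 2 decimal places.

69700.24 lb

Product per acre = 117.55 / 8.5% = 1382.94 lb.
Total product = 1382.94 × 50.4 = 69700.235 lb.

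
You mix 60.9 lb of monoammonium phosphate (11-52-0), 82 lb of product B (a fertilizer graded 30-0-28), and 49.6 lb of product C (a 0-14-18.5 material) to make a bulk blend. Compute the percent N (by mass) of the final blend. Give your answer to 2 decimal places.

16.26% N

Total mass = 60.9 + 82 + 49.6 = 192.5 lb.
N mass = 11%×60.9 + 30%×82 + 0%×49.6 = 31.299 lb.
% N = 31.299 / 192.5 = 16.2592%.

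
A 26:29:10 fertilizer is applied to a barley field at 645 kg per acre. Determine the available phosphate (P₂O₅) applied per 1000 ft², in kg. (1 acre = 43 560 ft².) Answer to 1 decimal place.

P₂O₅ per acre = 645 × 29% = 187.05 kg.
Convert to per 1000 ft²: 187.05 × 0.0229568 = 4.29408 kg.

4.3 kg P₂O₅ per thousand sq ft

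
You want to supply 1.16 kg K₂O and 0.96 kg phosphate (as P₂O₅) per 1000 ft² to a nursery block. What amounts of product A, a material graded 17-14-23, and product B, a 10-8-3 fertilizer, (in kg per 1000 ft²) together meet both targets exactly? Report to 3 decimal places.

4.507 kg product A, 4.113 kg product B

With a, b = kg per 1000 ft² of product A and product B:
K₂O: 0.23·a + 0.03·b = 1.16
P₂O₅: 0.14·a + 0.08·b = 0.96
Eliminate b: (row1) − 0.03/0.08·(row2) → 0.1775·a = 0.8, so a = 4.50704.
Then b = (0.96 − 0.14·4.50704) / 0.08 = 4.11268.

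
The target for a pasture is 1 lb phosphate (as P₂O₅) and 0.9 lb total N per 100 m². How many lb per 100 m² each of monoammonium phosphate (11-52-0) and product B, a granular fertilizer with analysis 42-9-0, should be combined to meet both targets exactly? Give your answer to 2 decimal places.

With a, b = lb per 100 m² of monoammonium phosphate and product B:
P₂O₅: 0.52·a + 0.09·b = 1
N: 0.11·a + 0.42·b = 0.9
Solving simultaneously: a = 1.6259, b = 1.71703.

1.63 lb monoammonium phosphate, 1.72 lb product B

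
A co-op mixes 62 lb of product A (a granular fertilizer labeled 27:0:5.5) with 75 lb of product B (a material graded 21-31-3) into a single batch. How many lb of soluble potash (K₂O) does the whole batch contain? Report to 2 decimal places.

K₂O mass = 5.5%×62 + 3%×75 = 5.66 lb.

5.66 lb K₂O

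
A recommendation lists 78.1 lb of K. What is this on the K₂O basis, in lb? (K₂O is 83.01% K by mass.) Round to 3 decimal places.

K₂O = 78.1 / 0.8301 = 94.08505 lb.

94.085 lb K₂O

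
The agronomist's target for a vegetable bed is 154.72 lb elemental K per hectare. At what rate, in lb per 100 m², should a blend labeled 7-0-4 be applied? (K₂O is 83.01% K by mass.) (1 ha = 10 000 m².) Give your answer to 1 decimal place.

As K₂O: 154.72 / 0.8301 = 186.387 lb per hectare.
Product per hectare = 186.387 / 4% = 4659.68 lb.
Convert to per 100 m²: 4659.68 × 0.01 = 46.5968 lb.

46.6 lb of product per hundred sq m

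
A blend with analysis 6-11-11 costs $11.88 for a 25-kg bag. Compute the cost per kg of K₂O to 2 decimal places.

$4.32 per kg K₂O

K₂O in bag = 25 × 11% = 2.75 kg.
Cost per kg K₂O = $11.88 / 2.75 = $4.3200.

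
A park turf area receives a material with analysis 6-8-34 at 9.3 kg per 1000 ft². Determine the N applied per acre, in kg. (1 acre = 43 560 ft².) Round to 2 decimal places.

24.31 kg N per acre

nitrogen per 1000 ft² = 9.3 × 6% = 0.558 kg.
Convert to per acre: 0.558 × 43.56 = 24.3065 kg.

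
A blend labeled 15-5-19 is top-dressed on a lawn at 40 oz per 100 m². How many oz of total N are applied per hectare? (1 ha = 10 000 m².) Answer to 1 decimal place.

600.0 oz N per hectare

nitrogen per 100 m² = 40 × 15% = 6 oz.
Convert to per hectare: 6 × 100 = 600 oz.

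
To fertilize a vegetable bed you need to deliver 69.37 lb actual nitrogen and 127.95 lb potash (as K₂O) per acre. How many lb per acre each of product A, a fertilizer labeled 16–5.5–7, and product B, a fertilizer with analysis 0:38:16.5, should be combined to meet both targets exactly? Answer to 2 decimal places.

433.56 lb product A, 591.52 lb product B

Let a = lb of product A, b = lb of product B (per acre).
N: 0.16·a + 0·b = 69.37
K₂O: 0.07·a + 0.165·b = 127.95
Solving simultaneously: a = 433.562, b = 591.519.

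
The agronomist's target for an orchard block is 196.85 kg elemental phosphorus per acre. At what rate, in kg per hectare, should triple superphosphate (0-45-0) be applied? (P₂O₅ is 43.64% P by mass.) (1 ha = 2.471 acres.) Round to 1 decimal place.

As P₂O₅: 196.85 / 0.4364 = 451.077 kg per acre.
Product per acre = 451.077 / 45% = 1002.39 kg.
Convert to per hectare: 1002.39 × 2.471 = 2476.91 kg.

2476.9 kg of product per hectare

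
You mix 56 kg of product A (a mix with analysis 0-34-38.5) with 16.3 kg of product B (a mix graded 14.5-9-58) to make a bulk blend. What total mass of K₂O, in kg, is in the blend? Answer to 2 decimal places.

K₂O mass = 38.5%×56 + 58%×16.3 = 31.014 kg.

31.01 kg K₂O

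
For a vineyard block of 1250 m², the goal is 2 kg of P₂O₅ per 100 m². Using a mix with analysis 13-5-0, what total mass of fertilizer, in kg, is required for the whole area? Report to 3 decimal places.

500.000 kg

Product per 100 m² = 2 / 5% = 40 kg.
Total product = 40 × 1250 / 100 = 500 kg.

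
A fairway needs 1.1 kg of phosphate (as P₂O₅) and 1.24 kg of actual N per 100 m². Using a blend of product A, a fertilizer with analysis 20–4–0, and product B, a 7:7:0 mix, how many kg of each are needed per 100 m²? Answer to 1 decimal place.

0.9 kg product A, 15.2 kg product B

With a, b = kg per 100 m² of product A and product B:
P₂O₅: 0.04·a + 0.07·b = 1.1
N: 0.2·a + 0.07·b = 1.24
Eliminate a: (row1) − 0.04/0.2·(row2) → 0.056·b = 0.852, so b = 15.2143.
Back-substitute: a = (1.1 − 0.07·15.2143) / 0.04 = 0.875.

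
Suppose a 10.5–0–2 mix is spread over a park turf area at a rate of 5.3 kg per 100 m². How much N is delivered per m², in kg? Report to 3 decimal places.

0.006 kg N per sq m

nitrogen per 100 m² = 5.3 × 10.5% = 0.5565 kg.
Convert to per m²: 0.5565 × 0.01 = 0.005565 kg.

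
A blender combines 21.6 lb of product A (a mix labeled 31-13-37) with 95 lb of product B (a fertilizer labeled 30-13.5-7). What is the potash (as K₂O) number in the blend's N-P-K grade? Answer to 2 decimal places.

12.56% K₂O

Total mass = 21.6 + 95 = 116.6 lb.
K₂O mass = 37%×21.6 + 7%×95 = 14.642 lb.
% K₂O = 14.642 / 116.6 = 12.5575%.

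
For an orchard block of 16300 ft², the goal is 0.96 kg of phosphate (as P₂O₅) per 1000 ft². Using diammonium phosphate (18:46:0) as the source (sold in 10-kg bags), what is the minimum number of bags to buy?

Product per 1000 ft² = 0.96 / 46% = 2.08696 kg.
Total product = 2.08696 × 16300 / 1000 = 34.0174 kg.
Bags = ⌈34.0174 / 10⌉ = 4.

4 bags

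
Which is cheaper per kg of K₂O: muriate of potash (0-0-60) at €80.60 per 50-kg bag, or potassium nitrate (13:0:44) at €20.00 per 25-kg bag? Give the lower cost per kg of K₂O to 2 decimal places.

muriate of potash: K₂O per bag = 50 × 60% = 30 kg; cost = 80.60 / 30 = €2.6867/kg K₂O.
potassium nitrate: K₂O per bag = 25 × 44% = 11 kg; cost = 20.00 / 11 = €1.8182/kg K₂O.
potassium nitrate is cheaper.

€1.82 per kg K₂O (potassium nitrate)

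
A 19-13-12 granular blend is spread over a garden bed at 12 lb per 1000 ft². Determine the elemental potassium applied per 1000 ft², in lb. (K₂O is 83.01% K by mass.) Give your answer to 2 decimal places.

K₂O per 1000 ft² = 12 × 12% = 1.44 lb.
Elemental K = 1.44 × 0.8301 = 1.19534 lb per 1000 ft².

1.20 lb K per thousand sq ft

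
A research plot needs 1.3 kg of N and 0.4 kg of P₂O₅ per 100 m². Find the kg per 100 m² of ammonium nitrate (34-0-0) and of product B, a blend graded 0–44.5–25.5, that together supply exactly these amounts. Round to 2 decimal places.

With a, b = kg per 100 m² of ammonium nitrate and product B:
N: 0.34·a + 0·b = 1.3
P₂O₅: 0·a + 0.445·b = 0.4
Solving simultaneously: a = 3.82353, b = 0.898876.

3.82 kg ammonium nitrate, 0.90 kg product B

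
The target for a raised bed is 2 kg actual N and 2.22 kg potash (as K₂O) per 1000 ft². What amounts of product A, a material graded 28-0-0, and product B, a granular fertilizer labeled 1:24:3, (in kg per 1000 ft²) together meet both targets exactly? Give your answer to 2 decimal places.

Per-1000 ft² balance (a = product A, b = product B):
N: 0.28·a + 0.01·b = 2
K₂O: 0·a + 0.03·b = 2.22
Solving simultaneously: a = 4.5, b = 74.

4.50 kg product A, 74.00 kg product B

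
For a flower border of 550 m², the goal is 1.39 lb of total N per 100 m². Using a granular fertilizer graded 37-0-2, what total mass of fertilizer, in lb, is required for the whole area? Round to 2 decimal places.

Product per 100 m² = 1.39 / 37% = 3.75676 lb.
Total product = 3.75676 × 550 / 100 = 20.6622 lb.

20.66 lb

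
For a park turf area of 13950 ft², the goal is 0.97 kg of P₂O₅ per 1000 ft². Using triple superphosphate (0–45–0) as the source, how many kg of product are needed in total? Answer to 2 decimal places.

Product per 1000 ft² = 0.97 / 45% = 2.15556 kg.
Total product = 2.15556 × 13950 / 1000 = 30.07 kg.

30.07 kg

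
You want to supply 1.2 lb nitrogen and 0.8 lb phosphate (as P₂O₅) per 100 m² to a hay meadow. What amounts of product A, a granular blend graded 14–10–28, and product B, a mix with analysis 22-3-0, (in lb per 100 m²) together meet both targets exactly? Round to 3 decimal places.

Per-100 m² balance (a = product A, b = product B):
N: 0.14·a + 0.22·b = 1.2
P₂O₅: 0.1·a + 0.03·b = 0.8
Eliminate b: (row1) − 0.22/0.03·(row2) → -0.593333·a = -4.66667, so a = 7.86517.
Then b = (0.8 − 0.1·7.86517) / 0.03 = 0.449438.

7.865 lb product A, 0.449 lb product B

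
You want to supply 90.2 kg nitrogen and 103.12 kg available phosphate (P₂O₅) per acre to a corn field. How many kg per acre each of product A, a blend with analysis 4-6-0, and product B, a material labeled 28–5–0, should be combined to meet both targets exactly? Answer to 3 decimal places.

1646.189 kg product A, 86.973 kg product B

Let a = kg of product A, b = kg of product B (per acre).
N: 0.04·a + 0.28·b = 90.2
P₂O₅: 0.06·a + 0.05·b = 103.12
Solving simultaneously: a = 1646.1892, b = 86.97297.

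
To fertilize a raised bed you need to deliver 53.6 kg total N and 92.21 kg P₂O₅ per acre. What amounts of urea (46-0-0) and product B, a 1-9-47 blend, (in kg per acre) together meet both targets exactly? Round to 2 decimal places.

Per-acre balance (a = urea, b = product B):
N: 0.46·a + 0.01·b = 53.6
P₂O₅: 0·a + 0.09·b = 92.21
Solving simultaneously: a = 94.2488, b = 1024.556.

94.25 kg urea, 1024.56 kg product B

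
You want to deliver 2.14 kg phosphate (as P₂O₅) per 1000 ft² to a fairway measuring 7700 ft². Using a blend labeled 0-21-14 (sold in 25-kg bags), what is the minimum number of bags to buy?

Product per 1000 ft² = 2.14 / 21% = 10.1905 kg.
Total product = 10.1905 × 7700 / 1000 = 78.4667 kg.
Bags = ⌈78.4667 / 25⌉ = 4.

4 bags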